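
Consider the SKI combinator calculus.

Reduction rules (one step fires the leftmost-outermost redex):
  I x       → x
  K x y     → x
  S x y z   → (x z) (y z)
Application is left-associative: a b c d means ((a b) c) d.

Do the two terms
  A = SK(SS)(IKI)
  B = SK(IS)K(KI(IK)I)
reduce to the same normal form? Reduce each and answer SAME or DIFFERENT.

Term A:
  start: SK(SS)(IKI)
  [1] K(IKI)(SS(IKI))
  [2] IKI
  [3] KI

Term B:
  start: SK(IS)K(KI(IK)I)
  [1] KK(ISK)(KI(IK)I)
  [2] K(KI(IK)I)
  [3] K(II)
  [4] KI

Answer: SAME — A ⇓ KI, B ⇓ KI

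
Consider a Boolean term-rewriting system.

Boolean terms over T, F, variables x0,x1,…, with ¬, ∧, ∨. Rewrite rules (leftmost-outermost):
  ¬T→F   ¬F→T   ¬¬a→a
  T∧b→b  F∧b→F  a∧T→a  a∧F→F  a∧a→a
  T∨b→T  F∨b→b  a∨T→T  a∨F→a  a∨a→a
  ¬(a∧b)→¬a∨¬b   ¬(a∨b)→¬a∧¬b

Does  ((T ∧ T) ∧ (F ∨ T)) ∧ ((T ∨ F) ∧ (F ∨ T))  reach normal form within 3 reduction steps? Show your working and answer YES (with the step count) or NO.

  start: ((T ∧ T) ∧ (F ∨ T)) ∧ ((T ∨ F) ∧ (F ∨ T))
  step 1: (T ∧ (F ∨ T)) ∧ ((T ∨ F) ∧ (F ∨ T))
  step 2: (F ∨ T) ∧ ((T ∨ F) ∧ (F ∨ T))
  step 3: T ∧ ((T ∨ F) ∧ (F ∨ T))

Answer: NO — after 3 steps the term is T ∧ ((T ∨ F) ∧ (F ∨ T)), not yet normal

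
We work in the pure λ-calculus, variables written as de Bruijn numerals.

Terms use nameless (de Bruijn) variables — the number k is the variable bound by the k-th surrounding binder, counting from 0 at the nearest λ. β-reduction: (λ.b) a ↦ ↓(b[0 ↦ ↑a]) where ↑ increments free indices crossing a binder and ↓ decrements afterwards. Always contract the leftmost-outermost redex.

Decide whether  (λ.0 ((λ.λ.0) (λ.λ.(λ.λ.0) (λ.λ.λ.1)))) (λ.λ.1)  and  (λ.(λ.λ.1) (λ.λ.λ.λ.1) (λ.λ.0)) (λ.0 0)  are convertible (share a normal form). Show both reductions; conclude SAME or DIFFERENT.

Answer: DIFFERENT — A ⇓ λ.λ.0, B ⇓ λ.λ.λ.λ.1

Reduction:
Term A:
  start: (λ.0 ((λ.λ.0) (λ.λ.(λ.λ.0) (λ.λ.λ.1)))) (λ.λ.1)
  [1] (λ.λ.1) ((λ.λ.0) (λ.λ.(λ.λ.0) (λ.λ.λ.1)))
  [2] λ.(λ.λ.0) (λ.λ.(λ.λ.0) (λ.λ.λ.1))
  [3] λ.λ.0

Term B:
  start: (λ.(λ.λ.1) (λ.λ.λ.λ.1) (λ.λ.0)) (λ.0 0)
  [1] (λ.λ.1) (λ.λ.λ.λ.1) (λ.λ.0)
  [2] (λ.λ.λ.λ.λ.1) (λ.λ.0)
  [3] λ.λ.λ.λ.1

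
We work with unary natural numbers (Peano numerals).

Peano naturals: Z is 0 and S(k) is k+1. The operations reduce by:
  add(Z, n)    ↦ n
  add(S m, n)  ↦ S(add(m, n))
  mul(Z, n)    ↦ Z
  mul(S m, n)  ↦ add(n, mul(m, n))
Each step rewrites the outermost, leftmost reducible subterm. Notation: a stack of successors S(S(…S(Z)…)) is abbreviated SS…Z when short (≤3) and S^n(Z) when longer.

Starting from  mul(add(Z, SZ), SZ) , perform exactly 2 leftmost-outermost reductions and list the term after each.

Answer: after 2 steps: add(SZ, mul(Z, SZ))

Derivation:
  start: mul(add(Z, SZ), SZ)
  →1  mul(SZ, SZ)
  →2  add(SZ, mul(Z, SZ))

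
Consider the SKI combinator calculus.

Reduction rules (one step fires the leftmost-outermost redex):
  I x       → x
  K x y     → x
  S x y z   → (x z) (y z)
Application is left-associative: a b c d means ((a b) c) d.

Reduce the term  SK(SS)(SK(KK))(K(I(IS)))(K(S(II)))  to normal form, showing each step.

  start: SK(SS)(SK(KK))(K(I(IS)))(K(S(II)))
  [1] K(SK(KK))(SS(SK(KK)))(K(I(IS)))(K(S(II)))
  [2] SK(KK)(K(I(IS)))(K(S(II)))
  [3] K(K(I(IS)))(KK(K(I(IS))))(K(S(II)))
  [4] K(I(IS))(K(S(II)))
  [5] I(IS)
  [6] IS
  [7] S

Answer: normal form = S  (in 7 steps)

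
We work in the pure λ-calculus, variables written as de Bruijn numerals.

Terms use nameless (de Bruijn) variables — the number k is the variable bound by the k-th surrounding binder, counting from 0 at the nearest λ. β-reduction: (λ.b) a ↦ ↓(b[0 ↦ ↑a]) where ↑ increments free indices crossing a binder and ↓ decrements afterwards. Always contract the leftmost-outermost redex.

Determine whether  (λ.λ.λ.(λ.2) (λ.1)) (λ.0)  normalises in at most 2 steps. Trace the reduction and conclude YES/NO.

Answer: YES — reaches normal form λ.λ.1 in 2 ≤ 2 steps

Reduction:
  start: (λ.λ.λ.(λ.2) (λ.1)) (λ.0)
  →1  λ.λ.(λ.2) (λ.1)
  →2  λ.λ.1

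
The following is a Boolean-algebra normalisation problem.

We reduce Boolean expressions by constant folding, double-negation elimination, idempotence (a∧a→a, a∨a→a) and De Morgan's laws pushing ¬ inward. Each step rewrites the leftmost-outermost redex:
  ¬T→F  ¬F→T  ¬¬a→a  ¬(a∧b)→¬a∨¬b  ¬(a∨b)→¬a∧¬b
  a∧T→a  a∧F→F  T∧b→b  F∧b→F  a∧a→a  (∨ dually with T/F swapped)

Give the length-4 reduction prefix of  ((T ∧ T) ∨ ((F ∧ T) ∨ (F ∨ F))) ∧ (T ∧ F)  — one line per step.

Answer: after 4 steps: F

Working:
  start: ((T ∧ T) ∨ ((F ∧ T) ∨ (F ∨ F))) ∧ (T ∧ F)
  [1] (T ∨ ((F ∧ T) ∨ (F ∨ F))) ∧ (T ∧ F)
  [2] T ∧ (T ∧ F)
  [3] T ∧ F
  [4] F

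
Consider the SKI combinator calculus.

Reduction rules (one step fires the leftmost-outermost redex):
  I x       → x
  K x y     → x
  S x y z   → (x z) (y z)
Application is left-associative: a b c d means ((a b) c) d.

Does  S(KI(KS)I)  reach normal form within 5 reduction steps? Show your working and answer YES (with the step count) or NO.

  start: S(KI(KS)I)
  step 1: S(II)
  step 2: SI

Answer: YES — reaches normal form SI in 2 ≤ 5 steps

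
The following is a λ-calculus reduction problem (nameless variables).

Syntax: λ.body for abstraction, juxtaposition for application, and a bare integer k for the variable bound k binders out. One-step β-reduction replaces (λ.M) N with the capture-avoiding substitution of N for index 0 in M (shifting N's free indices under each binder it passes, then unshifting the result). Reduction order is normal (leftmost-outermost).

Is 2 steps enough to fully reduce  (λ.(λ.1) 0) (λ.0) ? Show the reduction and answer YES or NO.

Answer: YES — reaches normal form λ.0 in 2 ≤ 2 steps

Reduction:
  start: (λ.(λ.1) 0) (λ.0)
  [1] (λ.λ.0) (λ.0)
  [2] λ.0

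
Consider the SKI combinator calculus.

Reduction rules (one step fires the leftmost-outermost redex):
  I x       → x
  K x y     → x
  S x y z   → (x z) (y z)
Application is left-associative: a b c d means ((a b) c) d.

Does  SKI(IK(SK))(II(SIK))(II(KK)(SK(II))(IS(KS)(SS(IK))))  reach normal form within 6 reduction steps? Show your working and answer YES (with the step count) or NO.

Answer: NO — after 6 steps the term is SK(KK(SK(II))(IS(KS)(SS(IK)))), not yet normal

Derivation:
  start: SKI(IK(SK))(II(SIK))(II(KK)(SK(II))(IS(KS)(SS(IK))))
  step 1: K(IK(SK))(I(IK(SK)))(II(SIK))(II(KK)(SK(II))(IS(KS)(SS(IK))))
  step 2: IK(SK)(II(SIK))(II(KK)(SK(II))(IS(KS)(SS(IK))))
  step 3: K(SK)(II(SIK))(II(KK)(SK(II))(IS(KS)(SS(IK))))
  step 4: SK(II(KK)(SK(II))(IS(KS)(SS(IK))))
  step 5: SK(I(KK)(SK(II))(IS(KS)(SS(IK))))
  step 6: SK(KK(SK(II))(IS(KS)(SS(IK))))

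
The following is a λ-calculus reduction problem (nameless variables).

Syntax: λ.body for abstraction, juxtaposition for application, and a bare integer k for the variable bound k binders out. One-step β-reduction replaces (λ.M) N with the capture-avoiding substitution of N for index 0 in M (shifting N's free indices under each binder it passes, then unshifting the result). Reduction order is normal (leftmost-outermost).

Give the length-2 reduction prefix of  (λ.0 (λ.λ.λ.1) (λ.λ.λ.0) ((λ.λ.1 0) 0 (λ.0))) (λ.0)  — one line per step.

  start: (λ.0 (λ.λ.λ.1) (λ.λ.λ.0) ((λ.λ.1 0) 0 (λ.0))) (λ.0)
  step 1: (λ.0) (λ.λ.λ.1) (λ.λ.λ.0) ((λ.λ.1 0) (λ.0) (λ.0))
  step 2: (λ.λ.λ.1) (λ.λ.λ.0) ((λ.λ.1 0) (λ.0) (λ.0))

Answer: after 2 steps: (λ.λ.λ.1) (λ.λ.λ.0) ((λ.λ.1 0) (λ.0) (λ.0))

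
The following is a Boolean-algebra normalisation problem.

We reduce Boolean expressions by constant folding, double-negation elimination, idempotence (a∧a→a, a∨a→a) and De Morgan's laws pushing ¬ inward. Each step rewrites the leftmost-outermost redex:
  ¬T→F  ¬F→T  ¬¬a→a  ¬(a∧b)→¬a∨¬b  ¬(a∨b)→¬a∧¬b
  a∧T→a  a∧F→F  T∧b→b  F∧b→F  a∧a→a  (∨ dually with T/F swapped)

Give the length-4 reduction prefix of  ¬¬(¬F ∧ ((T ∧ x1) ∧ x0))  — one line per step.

  start: ¬¬(¬F ∧ ((T ∧ x1) ∧ x0))
  →1  ¬F ∧ ((T ∧ x1) ∧ x0)
  →2  T ∧ ((T ∧ x1) ∧ x0)
  →3  (T ∧ x1) ∧ x0
  →4  x1 ∧ x0

Answer: after 4 steps: x1 ∧ x0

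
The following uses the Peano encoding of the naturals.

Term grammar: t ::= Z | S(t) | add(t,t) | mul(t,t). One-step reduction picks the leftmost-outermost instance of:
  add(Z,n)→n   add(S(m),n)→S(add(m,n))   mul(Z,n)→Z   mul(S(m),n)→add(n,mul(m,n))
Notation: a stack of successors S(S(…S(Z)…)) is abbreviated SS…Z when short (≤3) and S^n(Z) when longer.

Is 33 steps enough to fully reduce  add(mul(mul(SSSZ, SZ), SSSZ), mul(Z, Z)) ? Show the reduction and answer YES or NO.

Answer: NO — after 33 steps the term is S(S(S(S(S(S(S(S(S(add(mul(mul(Z, SZ), SSSZ), mul(Z, Z))))))))))), not yet normal

Derivation:
  start: add(mul(mul(SSSZ, SZ), SSSZ), mul(Z, Z))
  →1  add(mul(add(SZ, mul(SSZ, SZ)), SSSZ), mul(Z, Z))
  →2  add(mul(S(add(Z, mul(SSZ, SZ))), SSSZ), mul(Z, Z))
  →3  add(add(SSSZ, mul(add(Z, mul(SSZ, SZ)), SSSZ)), mul(Z, Z))
  →4  add(S(add(SSZ, mul(add(Z, mul(SSZ, SZ)), SSSZ))), mul(Z, Z))
  →5  S(add(add(SSZ, mul(add(Z, mul(SSZ, SZ)), SSSZ)), mul(Z, Z)))
  →6  S(add(S(add(SZ, mul(add(Z, mul(SSZ, SZ)), SSSZ))), mul(Z, Z)))
  →7  S(S(add(add(SZ, mul(add(Z, mul(SSZ, SZ)), SSSZ)), mul(Z, Z))))
  →8  S(S(add(S(add(Z, mul(add(Z, mul(SSZ, SZ)), SSSZ))), mul(Z, Z))))
  →9  S(S(S(add(add(Z, mul(add(Z, mul(SSZ, SZ)), SSSZ)), mul(Z, Z)))))
  →10  S(S(S(add(mul(add(Z, mul(SSZ, SZ)), SSSZ), mul(Z, Z)))))
  →11  S(S(S(add(mul(mul(SSZ, SZ), SSSZ), mul(Z, Z)))))
  →12  S(S(S(add(mul(add(SZ, mul(SZ, SZ)), SSSZ), mul(Z, Z)))))
  →13  S(S(S(add(mul(S(add(Z, mul(SZ, SZ))), SSSZ), mul(Z, Z)))))
  →14  S(S(S(add(add(SSSZ, mul(add(Z, mul(SZ, SZ)), SSSZ)), mul(Z, Z)))))
  →15  S(S(S(add(S(add(SSZ, mul(add(Z, mul(SZ, SZ)), SSSZ))), mul(Z, Z)))))
  →16  S(S(S(S(add(add(SSZ, mul(add(Z, mul(SZ, SZ)), SSSZ)), mul(Z, Z))))))
  →17  S(S(S(S(add(S(add(SZ, mul(add(Z, mul(SZ, SZ)), SSSZ))), mul(Z, Z))))))
  →18  S(S(S(S(S(add(add(SZ, mul(add(Z, mul(SZ, SZ)), SSSZ)), mul(Z, Z)))))))
  →19  S(S(S(S(S(add(S(add(Z, mul(add(Z, mul(SZ, SZ)), SSSZ))), mul(Z, Z)))))))
  →20  S(S(S(S(S(S(add(add(Z, mul(add(Z, mul(SZ, SZ)), SSSZ)), mul(Z, Z))))))))
  →21  S(S(S(S(S(S(add(mul(add(Z, mul(SZ, SZ)), SSSZ), mul(Z, Z))))))))
  →22  S(S(S(S(S(S(add(mul(mul(SZ, SZ), SSSZ), mul(Z, Z))))))))
  →23  S(S(S(S(S(S(add(mul(add(SZ, mul(Z, SZ)), SSSZ), mul(Z, Z))))))))
  →24  S(S(S(S(S(S(add(mul(S(add(Z, mul(Z, SZ))), SSSZ), mul(Z, Z))))))))
  →25  S(S(S(S(S(S(add(add(SSSZ, mul(add(Z, mul(Z, SZ)), SSSZ)), mul(Z, Z))))))))
  →26  S(S(S(S(S(S(add(S(add(SSZ, mul(add(Z, mul(Z, SZ)), SSSZ))), mul(Z, Z))))))))
  →27  S(S(S(S(S(S(S(add(add(SSZ, mul(add(Z, mul(Z, SZ)), SSSZ)), mul(Z, Z)))))))))
  →28  S(S(S(S(S(S(S(add(S(add(SZ, mul(add(Z, mul(Z, SZ)), SSSZ))), mul(Z, Z)))))))))
  →29  S(S(S(S(S(S(S(S(add(add(SZ, mul(add(Z, mul(Z, SZ)), SSSZ)), mul(Z, Z))))))))))
  →30  S(S(S(S(S(S(S(S(add(S(add(Z, mul(add(Z, mul(Z, SZ)), SSSZ))), mul(Z, Z))))))))))
  →31  S(S(S(S(S(S(S(S(S(add(add(Z, mul(add(Z, mul(Z, SZ)), SSSZ)), mul(Z, Z)))))))))))
  →32  S(S(S(S(S(S(S(S(S(add(mul(add(Z, mul(Z, SZ)), SSSZ), mul(Z, Z)))))))))))
  →33  S(S(S(S(S(S(S(S(S(add(mul(mul(Z, SZ), SSSZ), mul(Z, Z)))))))))))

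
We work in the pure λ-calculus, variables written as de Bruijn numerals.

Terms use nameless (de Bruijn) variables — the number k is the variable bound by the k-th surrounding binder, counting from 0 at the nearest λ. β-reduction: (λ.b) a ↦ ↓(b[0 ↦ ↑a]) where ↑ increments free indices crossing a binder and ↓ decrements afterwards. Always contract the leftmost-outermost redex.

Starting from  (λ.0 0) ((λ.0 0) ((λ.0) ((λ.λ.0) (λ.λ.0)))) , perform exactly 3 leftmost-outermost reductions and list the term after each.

Answer: after 3 steps: (λ.λ.0) (λ.λ.0) ((λ.0) ((λ.λ.0) (λ.λ.0))) ((λ.0 0) ((λ.0) ((λ.λ.0) (λ.λ.0))))

Working:
  start: (λ.0 0) ((λ.0 0) ((λ.0) ((λ.λ.0) (λ.λ.0))))
  [1] (λ.0 0) ((λ.0) ((λ.λ.0) (λ.λ.0))) ((λ.0 0) ((λ.0) ((λ.λ.0) (λ.λ.0))))
  [2] (λ.0) ((λ.λ.0) (λ.λ.0)) ((λ.0) ((λ.λ.0) (λ.λ.0))) ((λ.0 0) ((λ.0) ((λ.λ.0) (λ.λ.0))))
  [3] (λ.λ.0) (λ.λ.0) ((λ.0) ((λ.λ.0) (λ.λ.0))) ((λ.0 0) ((λ.0) ((λ.λ.0) (λ.λ.0))))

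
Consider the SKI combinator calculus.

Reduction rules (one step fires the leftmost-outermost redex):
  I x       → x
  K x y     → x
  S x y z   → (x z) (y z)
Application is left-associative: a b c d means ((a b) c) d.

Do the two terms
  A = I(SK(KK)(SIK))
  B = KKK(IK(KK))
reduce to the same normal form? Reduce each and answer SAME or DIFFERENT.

Answer: DIFFERENT — A ⇓ SIK, B ⇓ K(K(KK))

Reduction:
Term A:
  start: I(SK(KK)(SIK))
  →1  SK(KK)(SIK)
  →2  K(SIK)(KK(SIK))
  →3  SIK

Term B:
  start: KKK(IK(KK))
  →1  K(IK(KK))
  →2  K(K(KK))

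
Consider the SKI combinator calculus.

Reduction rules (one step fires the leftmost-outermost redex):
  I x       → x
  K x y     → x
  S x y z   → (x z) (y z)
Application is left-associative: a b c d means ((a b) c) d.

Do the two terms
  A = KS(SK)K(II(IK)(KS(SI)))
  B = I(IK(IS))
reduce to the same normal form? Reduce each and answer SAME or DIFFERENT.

Answer: DIFFERENT — A ⇓ SK(KS), B ⇓ KS

Reduction:
Term A:
  start: KS(SK)K(II(IK)(KS(SI)))
  step 1: SK(II(IK)(KS(SI)))
  step 2: SK(I(IK)(KS(SI)))
  step 3: SK(IK(KS(SI)))
  step 4: SK(K(KS(SI)))
  step 5: SK(KS)

Term B:
  start: I(IK(IS))
  step 1: IK(IS)
  step 2: K(IS)
  step 3: KS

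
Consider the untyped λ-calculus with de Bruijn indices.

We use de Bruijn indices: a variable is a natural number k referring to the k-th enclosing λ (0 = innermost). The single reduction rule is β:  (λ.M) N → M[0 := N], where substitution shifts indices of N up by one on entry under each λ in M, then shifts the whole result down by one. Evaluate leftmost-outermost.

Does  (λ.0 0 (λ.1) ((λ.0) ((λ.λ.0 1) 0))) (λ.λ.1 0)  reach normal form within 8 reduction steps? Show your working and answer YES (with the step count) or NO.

  start: (λ.0 0 (λ.1) ((λ.0) ((λ.λ.0 1) 0))) (λ.λ.1 0)
  [1] (λ.λ.1 0) (λ.λ.1 0) (λ.λ.λ.1 0) ((λ.0) ((λ.λ.0 1) (λ.λ.1 0)))
  [2] (λ.(λ.λ.1 0) 0) (λ.λ.λ.1 0) ((λ.0) ((λ.λ.0 1) (λ.λ.1 0)))
  [3] (λ.λ.1 0) (λ.λ.λ.1 0) ((λ.0) ((λ.λ.0 1) (λ.λ.1 0)))
  [4] (λ.(λ.λ.λ.1 0) 0) ((λ.0) ((λ.λ.0 1) (λ.λ.1 0)))
  [5] (λ.λ.λ.1 0) ((λ.0) ((λ.λ.0 1) (λ.λ.1 0)))
  [6] λ.λ.1 0

Answer: YES — reaches normal form λ.λ.1 0 in 6 ≤ 8 steps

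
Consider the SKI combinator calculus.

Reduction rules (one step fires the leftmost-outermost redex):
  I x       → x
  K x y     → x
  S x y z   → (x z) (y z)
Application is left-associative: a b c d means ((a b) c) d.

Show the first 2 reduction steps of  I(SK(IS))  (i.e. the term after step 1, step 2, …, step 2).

  start: I(SK(IS))
  →1  SK(IS)
  →2  SKS

Answer: after 2 steps: SKS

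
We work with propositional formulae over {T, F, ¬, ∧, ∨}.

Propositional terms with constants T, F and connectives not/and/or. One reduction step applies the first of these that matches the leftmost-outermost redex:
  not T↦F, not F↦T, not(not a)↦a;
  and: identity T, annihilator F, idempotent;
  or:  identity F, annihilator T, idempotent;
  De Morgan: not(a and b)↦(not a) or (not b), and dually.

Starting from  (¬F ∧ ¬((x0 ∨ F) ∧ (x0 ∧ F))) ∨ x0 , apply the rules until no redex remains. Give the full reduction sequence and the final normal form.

  start: (¬F ∧ ¬((x0 ∨ F) ∧ (x0 ∧ F))) ∨ x0
  step 1: (T ∧ ¬((x0 ∨ F) ∧ (x0 ∧ F))) ∨ x0
  step 2: ¬((x0 ∨ F) ∧ (x0 ∧ F)) ∨ x0
  step 3: (¬(x0 ∨ F) ∨ ¬(x0 ∧ F)) ∨ x0
  step 4: ((¬x0 ∧ ¬F) ∨ ¬(x0 ∧ F)) ∨ x0
  step 5: ((¬x0 ∧ T) ∨ ¬(x0 ∧ F)) ∨ x0
  step 6: (¬x0 ∨ ¬(x0 ∧ F)) ∨ x0
  step 7: (¬x0 ∨ (¬x0 ∨ ¬F)) ∨ x0
  step 8: (¬x0 ∨ (¬x0 ∨ T)) ∨ x0
  step 9: (¬x0 ∨ T) ∨ x0
  step 10: T ∨ x0
  step 11: T

Answer: normal form = T  (in 11 steps)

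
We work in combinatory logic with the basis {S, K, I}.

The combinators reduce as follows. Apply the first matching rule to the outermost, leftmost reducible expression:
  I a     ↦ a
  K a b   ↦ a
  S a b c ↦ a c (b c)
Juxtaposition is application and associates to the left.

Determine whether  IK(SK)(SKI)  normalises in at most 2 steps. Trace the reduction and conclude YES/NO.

Answer: YES — reaches normal form SK in 2 ≤ 2 steps

Derivation:
  start: IK(SK)(SKI)
  →1  K(SK)(SKI)
  →2  SK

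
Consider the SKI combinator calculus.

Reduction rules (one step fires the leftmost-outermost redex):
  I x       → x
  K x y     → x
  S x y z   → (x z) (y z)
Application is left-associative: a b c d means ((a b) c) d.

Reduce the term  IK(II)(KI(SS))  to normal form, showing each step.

Answer: normal form = I  (in 3 steps)

Working:
  start: IK(II)(KI(SS))
  →1  K(II)(KI(SS))
  →2  II
  →3  I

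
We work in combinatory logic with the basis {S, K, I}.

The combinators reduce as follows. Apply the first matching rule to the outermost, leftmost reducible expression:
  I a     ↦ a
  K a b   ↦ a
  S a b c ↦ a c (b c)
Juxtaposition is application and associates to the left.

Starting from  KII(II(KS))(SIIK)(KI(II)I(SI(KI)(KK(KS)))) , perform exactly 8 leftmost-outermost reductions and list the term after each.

  start: KII(II(KS))(SIIK)(KI(II)I(SI(KI)(KK(KS))))
  →1  I(II(KS))(SIIK)(KI(II)I(SI(KI)(KK(KS))))
  →2  II(KS)(SIIK)(KI(II)I(SI(KI)(KK(KS))))
  →3  I(KS)(SIIK)(KI(II)I(SI(KI)(KK(KS))))
  →4  KS(SIIK)(KI(II)I(SI(KI)(KK(KS))))
  →5  S(KI(II)I(SI(KI)(KK(KS))))
  →6  S(II(SI(KI)(KK(KS))))
  →7  S(I(SI(KI)(KK(KS))))
  →8  S(SI(KI)(KK(KS)))

Answer: after 8 steps: S(SI(KI)(KK(KS)))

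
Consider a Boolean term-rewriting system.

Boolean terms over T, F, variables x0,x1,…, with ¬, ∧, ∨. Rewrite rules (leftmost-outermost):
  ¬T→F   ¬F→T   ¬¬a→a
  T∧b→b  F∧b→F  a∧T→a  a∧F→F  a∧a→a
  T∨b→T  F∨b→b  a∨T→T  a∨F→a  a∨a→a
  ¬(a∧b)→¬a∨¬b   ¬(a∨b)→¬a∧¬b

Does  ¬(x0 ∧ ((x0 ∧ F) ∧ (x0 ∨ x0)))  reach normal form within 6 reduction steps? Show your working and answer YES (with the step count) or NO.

Answer: NO — after 6 steps the term is ¬x0 ∨ T, not yet normal

Derivation:
  start: ¬(x0 ∧ ((x0 ∧ F) ∧ (x0 ∨ x0)))
  step 1: ¬x0 ∨ ¬((x0 ∧ F) ∧ (x0 ∨ x0))
  step 2: ¬x0 ∨ (¬(x0 ∧ F) ∨ ¬(x0 ∨ x0))
  step 3: ¬x0 ∨ ((¬x0 ∨ ¬F) ∨ ¬(x0 ∨ x0))
  step 4: ¬x0 ∨ ((¬x0 ∨ T) ∨ ¬(x0 ∨ x0))
  step 5: ¬x0 ∨ (T ∨ ¬(x0 ∨ x0))
  step 6: ¬x0 ∨ T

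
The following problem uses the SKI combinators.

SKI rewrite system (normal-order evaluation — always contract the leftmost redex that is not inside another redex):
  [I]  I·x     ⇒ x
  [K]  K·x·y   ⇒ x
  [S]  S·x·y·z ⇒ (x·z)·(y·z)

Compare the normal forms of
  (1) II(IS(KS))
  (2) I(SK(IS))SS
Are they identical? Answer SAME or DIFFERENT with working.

Answer: DIFFERENT — A ⇓ S(KS), B ⇓ SS

Derivation:
Term A:
  start: II(IS(KS))
  step 1: I(IS(KS))
  step 2: IS(KS)
  step 3: S(KS)

Term B:
  start: I(SK(IS))SS
  step 1: SK(IS)SS
  step 2: KS(ISS)S
  step 3: SS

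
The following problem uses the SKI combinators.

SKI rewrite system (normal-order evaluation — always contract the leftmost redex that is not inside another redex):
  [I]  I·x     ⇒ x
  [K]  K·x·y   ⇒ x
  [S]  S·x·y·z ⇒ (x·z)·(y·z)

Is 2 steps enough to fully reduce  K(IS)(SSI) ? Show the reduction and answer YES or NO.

  start: K(IS)(SSI)
  [1] IS
  [2] S

Answer: YES — reaches normal form S in 2 ≤ 2 steps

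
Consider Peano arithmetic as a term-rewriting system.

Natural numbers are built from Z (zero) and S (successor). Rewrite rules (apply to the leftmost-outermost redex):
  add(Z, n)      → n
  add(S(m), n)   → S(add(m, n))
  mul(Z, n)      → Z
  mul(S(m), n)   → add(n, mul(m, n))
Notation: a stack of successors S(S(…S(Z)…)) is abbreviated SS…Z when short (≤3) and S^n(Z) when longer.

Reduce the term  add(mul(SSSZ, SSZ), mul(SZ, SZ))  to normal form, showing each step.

  start: add(mul(SSSZ, SSZ), mul(SZ, SZ))
  →1  add(add(SSZ, mul(SSZ, SSZ)), mul(SZ, SZ))
  →2  add(S(add(SZ, mul(SSZ, SSZ))), mul(SZ, SZ))
  →3  S(add(add(SZ, mul(SSZ, SSZ)), mul(SZ, SZ)))
  →4  S(add(S(add(Z, mul(SSZ, SSZ))), mul(SZ, SZ)))
  →5  S(S(add(add(Z, mul(SSZ, SSZ)), mul(SZ, SZ))))
  →6  S(S(add(mul(SSZ, SSZ), mul(SZ, SZ))))
  →7  S(S(add(add(SSZ, mul(SZ, SSZ)), mul(SZ, SZ))))
  →8  S(S(add(S(add(SZ, mul(SZ, SSZ))), mul(SZ, SZ))))
  →9  S(S(S(add(add(SZ, mul(SZ, SSZ)), mul(SZ, SZ)))))
  →10  S(S(S(add(S(add(Z, mul(SZ, SSZ))), mul(SZ, SZ)))))
  →11  S(S(S(S(add(add(Z, mul(SZ, SSZ)), mul(SZ, SZ))))))
  →12  S(S(S(S(add(mul(SZ, SSZ), mul(SZ, SZ))))))
  →13  S(S(S(S(add(add(SSZ, mul(Z, SSZ)), mul(SZ, SZ))))))
  →14  S(S(S(S(add(S(add(SZ, mul(Z, SSZ))), mul(SZ, SZ))))))
  →15  S(S(S(S(S(add(add(SZ, mul(Z, SSZ)), mul(SZ, SZ)))))))
  →16  S(S(S(S(S(add(S(add(Z, mul(Z, SSZ))), mul(SZ, SZ)))))))
  →17  S(S(S(S(S(S(add(add(Z, mul(Z, SSZ)), mul(SZ, SZ))))))))
  →18  S(S(S(S(S(S(add(mul(Z, SSZ), mul(SZ, SZ))))))))
  →19  S(S(S(S(S(S(add(Z, mul(SZ, SZ))))))))
  →20  S(S(S(S(S(S(mul(SZ, SZ)))))))
  →21  S(S(S(S(S(S(add(SZ, mul(Z, SZ))))))))
  →22  S(S(S(S(S(S(S(add(Z, mul(Z, SZ)))))))))
  →23  S(S(S(S(S(S(S(mul(Z, SZ))))))))
  →24  S^7(Z)

Answer: normal form = S^7(Z)  (in 24 steps)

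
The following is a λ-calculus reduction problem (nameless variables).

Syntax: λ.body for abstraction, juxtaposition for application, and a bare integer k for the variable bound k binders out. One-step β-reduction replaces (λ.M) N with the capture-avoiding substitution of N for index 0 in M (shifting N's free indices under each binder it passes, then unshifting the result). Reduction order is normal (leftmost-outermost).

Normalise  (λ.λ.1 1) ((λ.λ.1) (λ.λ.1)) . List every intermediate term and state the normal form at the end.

Answer: normal form = λ.λ.λ.1  (in 3 steps)

Working:
  start: (λ.λ.1 1) ((λ.λ.1) (λ.λ.1))
  →1  λ.(λ.λ.1) (λ.λ.1) ((λ.λ.1) (λ.λ.1))
  →2  λ.(λ.λ.λ.1) ((λ.λ.1) (λ.λ.1))
  →3  λ.λ.λ.1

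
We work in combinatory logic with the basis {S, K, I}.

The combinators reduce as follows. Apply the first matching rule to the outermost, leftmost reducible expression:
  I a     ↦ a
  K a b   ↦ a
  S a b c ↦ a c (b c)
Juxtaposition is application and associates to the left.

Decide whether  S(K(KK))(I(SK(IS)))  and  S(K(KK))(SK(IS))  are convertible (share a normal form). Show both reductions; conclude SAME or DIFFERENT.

Term A:
  start: S(K(KK))(I(SK(IS)))
  step 1: S(K(KK))(SK(IS))
  step 2: S(K(KK))(SKS)

Term B:
  start: S(K(KK))(SK(IS))
  step 1: S(K(KK))(SKS)

Answer: SAME — A ⇓ S(K(KK))(SKS), B ⇓ S(K(KK))(SKS)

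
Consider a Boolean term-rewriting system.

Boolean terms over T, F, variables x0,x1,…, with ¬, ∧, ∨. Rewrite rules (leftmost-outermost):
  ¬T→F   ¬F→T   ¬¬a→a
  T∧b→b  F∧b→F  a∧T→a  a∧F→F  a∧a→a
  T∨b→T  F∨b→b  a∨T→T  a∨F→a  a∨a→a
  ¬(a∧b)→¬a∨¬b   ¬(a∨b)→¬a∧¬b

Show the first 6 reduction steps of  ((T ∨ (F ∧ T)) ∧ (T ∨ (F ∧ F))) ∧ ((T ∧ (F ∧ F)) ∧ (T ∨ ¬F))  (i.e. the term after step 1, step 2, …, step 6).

Answer: after 6 steps: F ∧ (T ∨ ¬F)

Derivation:
  start: ((T ∨ (F ∧ T)) ∧ (T ∨ (F ∧ F))) ∧ ((T ∧ (F ∧ F)) ∧ (T ∨ ¬F))
  step 1: (T ∧ (T ∨ (F ∧ F))) ∧ ((T ∧ (F ∧ F)) ∧ (T ∨ ¬F))
  step 2: (T ∨ (F ∧ F)) ∧ ((T ∧ (F ∧ F)) ∧ (T ∨ ¬F))
  step 3: T ∧ ((T ∧ (F ∧ F)) ∧ (T ∨ ¬F))
  step 4: (T ∧ (F ∧ F)) ∧ (T ∨ ¬F)
  step 5: (F ∧ F) ∧ (T ∨ ¬F)
  step 6: F ∧ (T ∨ ¬F)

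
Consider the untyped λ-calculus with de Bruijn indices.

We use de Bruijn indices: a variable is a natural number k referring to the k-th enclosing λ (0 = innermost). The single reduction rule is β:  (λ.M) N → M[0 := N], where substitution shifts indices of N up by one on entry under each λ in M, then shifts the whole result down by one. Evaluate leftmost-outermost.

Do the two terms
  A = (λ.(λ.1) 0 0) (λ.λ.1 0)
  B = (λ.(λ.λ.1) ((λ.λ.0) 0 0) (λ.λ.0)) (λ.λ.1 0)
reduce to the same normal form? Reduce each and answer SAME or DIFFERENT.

Answer: SAME — A ⇓ λ.λ.1 0, B ⇓ λ.λ.1 0

Derivation:
Term A:
  start: (λ.(λ.1) 0 0) (λ.λ.1 0)
  →1  (λ.λ.λ.1 0) (λ.λ.1 0) (λ.λ.1 0)
  →2  (λ.λ.1 0) (λ.λ.1 0)
  →3  λ.(λ.λ.1 0) 0
  →4  λ.λ.1 0

Term B:
  start: (λ.(λ.λ.1) ((λ.λ.0) 0 0) (λ.λ.0)) (λ.λ.1 0)
  →1  (λ.λ.1) ((λ.λ.0) (λ.λ.1 0) (λ.λ.1 0)) (λ.λ.0)
  →2  (λ.(λ.λ.0) (λ.λ.1 0) (λ.λ.1 0)) (λ.λ.0)
  →3  (λ.λ.0) (λ.λ.1 0) (λ.λ.1 0)
  →4  (λ.0) (λ.λ.1 0)
  →5  λ.λ.1 0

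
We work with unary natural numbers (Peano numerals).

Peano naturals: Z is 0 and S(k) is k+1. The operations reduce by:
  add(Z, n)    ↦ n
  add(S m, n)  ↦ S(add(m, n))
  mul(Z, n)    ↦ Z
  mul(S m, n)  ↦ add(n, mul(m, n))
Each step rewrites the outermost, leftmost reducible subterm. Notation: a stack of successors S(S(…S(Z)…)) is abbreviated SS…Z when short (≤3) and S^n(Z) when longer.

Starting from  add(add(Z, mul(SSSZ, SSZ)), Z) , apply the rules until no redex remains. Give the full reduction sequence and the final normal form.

  start: add(add(Z, mul(SSSZ, SSZ)), Z)
  →1  add(mul(SSSZ, SSZ), Z)
  →2  add(add(SSZ, mul(SSZ, SSZ)), Z)
  →3  add(S(add(SZ, mul(SSZ, SSZ))), Z)
  →4  S(add(add(SZ, mul(SSZ, SSZ)), Z))
  →5  S(add(S(add(Z, mul(SSZ, SSZ))), Z))
  →6  S(S(add(add(Z, mul(SSZ, SSZ)), Z)))
  →7  S(S(add(mul(SSZ, SSZ), Z)))
  →8  S(S(add(add(SSZ, mul(SZ, SSZ)), Z)))
  →9  S(S(add(S(add(SZ, mul(SZ, SSZ))), Z)))
  →10  S(S(S(add(add(SZ, mul(SZ, SSZ)), Z))))
  →11  S(S(S(add(S(add(Z, mul(SZ, SSZ))), Z))))
  →12  S(S(S(S(add(add(Z, mul(SZ, SSZ)), Z)))))
  →13  S(S(S(S(add(mul(SZ, SSZ), Z)))))
  →14  S(S(S(S(add(add(SSZ, mul(Z, SSZ)), Z)))))
  →15  S(S(S(S(add(S(add(SZ, mul(Z, SSZ))), Z)))))
  →16  S(S(S(S(S(add(add(SZ, mul(Z, SSZ)), Z))))))
  →17  S(S(S(S(S(add(S(add(Z, mul(Z, SSZ))), Z))))))
  →18  S(S(S(S(S(S(add(add(Z, mul(Z, SSZ)), Z)))))))
  →19  S(S(S(S(S(S(add(mul(Z, SSZ), Z)))))))
  →20  S(S(S(S(S(S(add(Z, Z)))))))
  →21  S^6(Z)

Answer: normal form = S^6(Z)  (in 21 steps)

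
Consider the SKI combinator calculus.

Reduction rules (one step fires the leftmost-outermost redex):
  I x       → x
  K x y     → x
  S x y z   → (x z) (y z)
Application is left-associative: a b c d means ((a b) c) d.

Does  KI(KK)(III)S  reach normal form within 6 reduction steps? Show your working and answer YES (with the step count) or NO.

  start: KI(KK)(III)S
  →1  I(III)S
  →2  IIIS
  →3  IIS
  →4  IS
  →5  S

Answer: YES — reaches normal form S in 5 ≤ 6 steps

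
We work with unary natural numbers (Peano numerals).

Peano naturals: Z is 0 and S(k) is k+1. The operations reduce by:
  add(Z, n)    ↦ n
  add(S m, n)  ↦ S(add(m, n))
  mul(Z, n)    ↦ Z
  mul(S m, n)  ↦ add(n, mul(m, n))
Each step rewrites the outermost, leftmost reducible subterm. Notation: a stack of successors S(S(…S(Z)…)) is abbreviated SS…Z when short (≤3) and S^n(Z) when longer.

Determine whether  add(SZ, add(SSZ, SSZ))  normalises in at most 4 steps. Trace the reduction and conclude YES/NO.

Answer: NO — after 4 steps the term is S(S(S(add(Z, SSZ)))), not yet normal

Working:
  start: add(SZ, add(SSZ, SSZ))
  [1] S(add(Z, add(SSZ, SSZ)))
  [2] S(add(SSZ, SSZ))
  [3] S(S(add(SZ, SSZ)))
  [4] S(S(S(add(Z, SSZ))))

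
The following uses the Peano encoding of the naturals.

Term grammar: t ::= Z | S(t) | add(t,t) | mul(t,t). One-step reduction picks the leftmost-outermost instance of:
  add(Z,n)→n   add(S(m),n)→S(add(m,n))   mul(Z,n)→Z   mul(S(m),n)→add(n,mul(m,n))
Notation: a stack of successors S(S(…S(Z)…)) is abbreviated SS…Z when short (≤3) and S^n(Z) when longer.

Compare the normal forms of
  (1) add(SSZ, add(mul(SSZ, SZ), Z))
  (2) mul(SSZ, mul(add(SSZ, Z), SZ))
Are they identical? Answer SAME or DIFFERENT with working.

Term A:
  start: add(SSZ, add(mul(SSZ, SZ), Z))
  →1  S(add(SZ, add(mul(SSZ, SZ), Z)))
  →2  S(S(add(Z, add(mul(SSZ, SZ), Z))))
  →3  S(S(add(mul(SSZ, SZ), Z)))
  →4  S(S(add(add(SZ, mul(SZ, SZ)), Z)))
  →5  S(S(add(S(add(Z, mul(SZ, SZ))), Z)))
  →6  S(S(S(add(add(Z, mul(SZ, SZ)), Z))))
  →7  S(S(S(add(mul(SZ, SZ), Z))))
  →8  S(S(S(add(add(SZ, mul(Z, SZ)), Z))))
  →9  S(S(S(add(S(add(Z, mul(Z, SZ))), Z))))
  →10  S(S(S(S(add(add(Z, mul(Z, SZ)), Z)))))
  →11  S(S(S(S(add(mul(Z, SZ), Z)))))
  →12  S(S(S(S(add(Z, Z)))))
  →13  S^4(Z)

Term B:
  start: mul(SSZ, mul(add(SSZ, Z), SZ))
  →1  add(mul(add(SSZ, Z), SZ), mul(SZ, mul(add(SSZ, Z), SZ)))
  →2  add(mul(S(add(SZ, Z)), SZ), mul(SZ, mul(add(SSZ, Z), SZ)))
  →3  add(add(SZ, mul(add(SZ, Z), SZ)), mul(SZ, mul(add(SSZ, Z), SZ)))
  →4  add(S(add(Z, mul(add(SZ, Z), SZ))), mul(SZ, mul(add(SSZ, Z), SZ)))
  →5  S(add(add(Z, mul(add(SZ, Z), SZ)), mul(SZ, mul(add(SSZ, Z), SZ))))
  →6  S(add(mul(add(SZ, Z), SZ), mul(SZ, mul(add(SSZ, Z), SZ))))
  →7  S(add(mul(S(add(Z, Z)), SZ), mul(SZ, mul(add(SSZ, Z), SZ))))
  →8  S(add(add(SZ, mul(add(Z, Z), SZ)), mul(SZ, mul(add(SSZ, Z), SZ))))
  →9  S(add(S(add(Z, mul(add(Z, Z), SZ))), mul(SZ, mul(add(SSZ, Z), SZ))))
  →10  S(S(add(add(Z, mul(add(Z, Z), SZ)), mul(SZ, mul(add(SSZ, Z), SZ)))))
  →11  S(S(add(mul(add(Z, Z), SZ), mul(SZ, mul(add(SSZ, Z), SZ)))))
  →12  S(S(add(mul(Z, SZ), mul(SZ, mul(add(SSZ, Z), SZ)))))
  →13  S(S(add(Z, mul(SZ, mul(add(SSZ, Z), SZ)))))
  →14  S(S(mul(SZ, mul(add(SSZ, Z), SZ))))
  →15  S(S(add(mul(add(SSZ, Z), SZ), mul(Z, mul(add(SSZ, Z), SZ)))))
  →16  S(S(add(mul(S(add(SZ, Z)), SZ), mul(Z, mul(add(SSZ, Z), SZ)))))
  →17  S(S(add(add(SZ, mul(add(SZ, Z), SZ)), mul(Z, mul(add(SSZ, Z), SZ)))))
  →18  S(S(add(S(add(Z, mul(add(SZ, Z), SZ))), mul(Z, mul(add(SSZ, Z), SZ)))))
  →19  S(S(S(add(add(Z, mul(add(SZ, Z), SZ)), mul(Z, mul(add(SSZ, Z), SZ))))))
  →20  S(S(S(add(mul(add(SZ, Z), SZ), mul(Z, mul(add(SSZ, Z), SZ))))))
  →21  S(S(S(add(mul(S(add(Z, Z)), SZ), mul(Z, mul(add(SSZ, Z), SZ))))))
  →22  S(S(S(add(add(SZ, mul(add(Z, Z), SZ)), mul(Z, mul(add(SSZ, Z), SZ))))))
  →23  S(S(S(add(S(add(Z, mul(add(Z, Z), SZ))), mul(Z, mul(add(SSZ, Z), SZ))))))
  →24  S(S(S(S(add(add(Z, mul(add(Z, Z), SZ)), mul(Z, mul(add(SSZ, Z), SZ)))))))
  →25  S(S(S(S(add(mul(add(Z, Z), SZ), mul(Z, mul(add(SSZ, Z), SZ)))))))
  →26  S(S(S(S(add(mul(Z, SZ), mul(Z, mul(add(SSZ, Z), SZ)))))))
  →27  S(S(S(S(add(Z, mul(Z, mul(add(SSZ, Z), SZ)))))))
  →28  S(S(S(S(mul(Z, mul(add(SSZ, Z), SZ))))))
  →29  S^4(Z)

Answer: SAME — A ⇓ S^4(Z), B ⇓ S^4(Z)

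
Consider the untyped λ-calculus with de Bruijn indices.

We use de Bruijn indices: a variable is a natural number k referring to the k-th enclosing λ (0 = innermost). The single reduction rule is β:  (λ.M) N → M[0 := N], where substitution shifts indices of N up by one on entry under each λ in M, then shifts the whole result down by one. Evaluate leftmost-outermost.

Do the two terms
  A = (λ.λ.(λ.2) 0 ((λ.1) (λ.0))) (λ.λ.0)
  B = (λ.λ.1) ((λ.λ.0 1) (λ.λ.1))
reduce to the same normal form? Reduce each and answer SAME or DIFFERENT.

Answer: DIFFERENT — A ⇓ λ.λ.0, B ⇓ λ.λ.0 (λ.λ.1)

Derivation:
Term A:
  start: (λ.λ.(λ.2) 0 ((λ.1) (λ.0))) (λ.λ.0)
  [1] λ.(λ.λ.λ.0) 0 ((λ.1) (λ.0))
  [2] λ.(λ.λ.0) ((λ.1) (λ.0))
  [3] λ.λ.0

Term B:
  start: (λ.λ.1) ((λ.λ.0 1) (λ.λ.1))
  [1] λ.(λ.λ.0 1) (λ.λ.1)
  [2] λ.λ.0 (λ.λ.1)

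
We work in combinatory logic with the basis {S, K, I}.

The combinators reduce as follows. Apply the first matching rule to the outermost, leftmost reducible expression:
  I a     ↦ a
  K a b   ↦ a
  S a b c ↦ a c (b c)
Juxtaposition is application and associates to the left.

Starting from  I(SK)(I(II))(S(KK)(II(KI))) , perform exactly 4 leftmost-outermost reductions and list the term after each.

Answer: after 4 steps: S(KK)(I(KI))

Working:
  start: I(SK)(I(II))(S(KK)(II(KI)))
  [1] SK(I(II))(S(KK)(II(KI)))
  [2] K(S(KK)(II(KI)))(I(II)(S(KK)(II(KI))))
  [3] S(KK)(II(KI))
  [4] S(KK)(I(KI))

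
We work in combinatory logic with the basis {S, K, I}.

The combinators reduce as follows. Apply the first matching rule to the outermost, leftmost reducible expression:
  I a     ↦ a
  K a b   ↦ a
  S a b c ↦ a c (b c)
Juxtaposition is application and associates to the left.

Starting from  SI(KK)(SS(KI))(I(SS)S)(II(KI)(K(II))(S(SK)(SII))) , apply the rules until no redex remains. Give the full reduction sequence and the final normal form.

Answer: normal form = S(S(SK)(SII))(S(S(SK)(SII)))  (in 16 steps)

Derivation:
  start: SI(KK)(SS(KI))(I(SS)S)(II(KI)(K(II))(S(SK)(SII)))
  [1] I(SS(KI))(KK(SS(KI)))(I(SS)S)(II(KI)(K(II))(S(SK)(SII)))
  [2] SS(KI)(KK(SS(KI)))(I(SS)S)(II(KI)(K(II))(S(SK)(SII)))
  [3] S(KK(SS(KI)))(KI(KK(SS(KI))))(I(SS)S)(II(KI)(K(II))(S(SK)(SII)))
  [4] KK(SS(KI))(I(SS)S)(KI(KK(SS(KI)))(I(SS)S))(II(KI)(K(II))(S(SK)(SII)))
  [5] K(I(SS)S)(KI(KK(SS(KI)))(I(SS)S))(II(KI)(K(II))(S(SK)(SII)))
  [6] I(SS)S(II(KI)(K(II))(S(SK)(SII)))
  [7] SSS(II(KI)(K(II))(S(SK)(SII)))
  [8] S(II(KI)(K(II))(S(SK)(SII)))(S(II(KI)(K(II))(S(SK)(SII))))
  [9] S(I(KI)(K(II))(S(SK)(SII)))(S(II(KI)(K(II))(S(SK)(SII))))
  [10] S(KI(K(II))(S(SK)(SII)))(S(II(KI)(K(II))(S(SK)(SII))))
  [11] S(I(S(SK)(SII)))(S(II(KI)(K(II))(S(SK)(SII))))
  [12] S(S(SK)(SII))(S(II(KI)(K(II))(S(SK)(SII))))
  [13] S(S(SK)(SII))(S(I(KI)(K(II))(S(SK)(SII))))
  [14] S(S(SK)(SII))(S(KI(K(II))(S(SK)(SII))))
  [15] S(S(SK)(SII))(S(I(S(SK)(SII))))
  [16] S(S(SK)(SII))(S(S(SK)(SII)))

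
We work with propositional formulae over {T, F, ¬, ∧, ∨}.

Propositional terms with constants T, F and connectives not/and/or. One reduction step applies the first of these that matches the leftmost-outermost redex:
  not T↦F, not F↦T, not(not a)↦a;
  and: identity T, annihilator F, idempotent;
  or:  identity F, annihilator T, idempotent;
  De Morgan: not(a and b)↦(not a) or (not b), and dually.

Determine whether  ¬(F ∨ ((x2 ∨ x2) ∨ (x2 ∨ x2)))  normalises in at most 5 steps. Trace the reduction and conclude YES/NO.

  start: ¬(F ∨ ((x2 ∨ x2) ∨ (x2 ∨ x2)))
  step 1: ¬F ∧ ¬((x2 ∨ x2) ∨ (x2 ∨ x2))
  step 2: T ∧ ¬((x2 ∨ x2) ∨ (x2 ∨ x2))
  step 3: ¬((x2 ∨ x2) ∨ (x2 ∨ x2))
  step 4: ¬(x2 ∨ x2) ∧ ¬(x2 ∨ x2)
  step 5: ¬(x2 ∨ x2)

Answer: NO — after 5 steps the term is ¬(x2 ∨ x2), not yet normal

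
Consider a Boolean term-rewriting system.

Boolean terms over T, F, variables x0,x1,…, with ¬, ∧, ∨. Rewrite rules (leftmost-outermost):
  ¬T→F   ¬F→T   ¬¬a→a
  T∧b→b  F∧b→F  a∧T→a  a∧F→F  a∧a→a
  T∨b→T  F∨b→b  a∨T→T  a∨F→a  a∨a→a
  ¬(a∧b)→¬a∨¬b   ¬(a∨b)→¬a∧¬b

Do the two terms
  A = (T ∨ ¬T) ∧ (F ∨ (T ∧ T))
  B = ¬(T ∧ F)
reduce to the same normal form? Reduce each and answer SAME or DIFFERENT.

Term A:
  start: (T ∨ ¬T) ∧ (F ∨ (T ∧ T))
  →1  T ∧ (F ∨ (T ∧ T))
  →2  F ∨ (T ∧ T)
  →3  T ∧ T
  →4  T

Term B:
  start: ¬(T ∧ F)
  →1  ¬T ∨ ¬F
  →2  F ∨ ¬F
  →3  ¬F
  →4  T

Answer: SAME — A ⇓ T, B ⇓ T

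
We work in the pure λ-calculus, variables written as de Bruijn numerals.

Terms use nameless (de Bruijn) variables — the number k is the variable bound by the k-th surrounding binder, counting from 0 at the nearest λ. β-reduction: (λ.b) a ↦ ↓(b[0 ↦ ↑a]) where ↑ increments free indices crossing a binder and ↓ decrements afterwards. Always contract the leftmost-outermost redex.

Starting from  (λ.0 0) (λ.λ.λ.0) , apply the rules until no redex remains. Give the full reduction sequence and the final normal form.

Answer: normal form = λ.λ.0  (in 2 steps)

Reduction:
  start: (λ.0 0) (λ.λ.λ.0)
  →1  (λ.λ.λ.0) (λ.λ.λ.0)
  →2  λ.λ.0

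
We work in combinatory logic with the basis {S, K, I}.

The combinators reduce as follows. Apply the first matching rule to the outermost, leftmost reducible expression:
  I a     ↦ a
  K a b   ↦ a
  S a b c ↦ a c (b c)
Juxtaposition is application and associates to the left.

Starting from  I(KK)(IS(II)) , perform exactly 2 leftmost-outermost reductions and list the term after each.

Answer: after 2 steps: K

Derivation:
  start: I(KK)(IS(II))
  [1] KK(IS(II))
  [2] K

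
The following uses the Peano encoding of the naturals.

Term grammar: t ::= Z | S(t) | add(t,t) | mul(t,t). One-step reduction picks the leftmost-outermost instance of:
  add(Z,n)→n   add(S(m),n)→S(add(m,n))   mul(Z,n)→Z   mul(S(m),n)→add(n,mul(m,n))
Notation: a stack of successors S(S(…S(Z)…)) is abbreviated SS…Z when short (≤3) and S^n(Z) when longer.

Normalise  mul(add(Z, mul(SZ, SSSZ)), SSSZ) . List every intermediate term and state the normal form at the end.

  start: mul(add(Z, mul(SZ, SSSZ)), SSSZ)
  step 1: mul(mul(SZ, SSSZ), SSSZ)
  step 2: mul(add(SSSZ, mul(Z, SSSZ)), SSSZ)
  step 3: mul(S(add(SSZ, mul(Z, SSSZ))), SSSZ)
  step 4: add(SSSZ, mul(add(SSZ, mul(Z, SSSZ)), SSSZ))
  step 5: S(add(SSZ, mul(add(SSZ, mul(Z, SSSZ)), SSSZ)))
  step 6: S(S(add(SZ, mul(add(SSZ, mul(Z, SSSZ)), SSSZ))))
  step 7: S(S(S(add(Z, mul(add(SSZ, mul(Z, SSSZ)), SSSZ)))))
  step 8: S(S(S(mul(add(SSZ, mul(Z, SSSZ)), SSSZ))))
  step 9: S(S(S(mul(S(add(SZ, mul(Z, SSSZ))), SSSZ))))
  step 10: S(S(S(add(SSSZ, mul(add(SZ, mul(Z, SSSZ)), SSSZ)))))
  step 11: S(S(S(S(add(SSZ, mul(add(SZ, mul(Z, SSSZ)), SSSZ))))))
  step 12: S(S(S(S(S(add(SZ, mul(add(SZ, mul(Z, SSSZ)), SSSZ)))))))
  step 13: S(S(S(S(S(S(add(Z, mul(add(SZ, mul(Z, SSSZ)), SSSZ))))))))
  step 14: S(S(S(S(S(S(mul(add(SZ, mul(Z, SSSZ)), SSSZ)))))))
  step 15: S(S(S(S(S(S(mul(S(add(Z, mul(Z, SSSZ))), SSSZ)))))))
  step 16: S(S(S(S(S(S(add(SSSZ, mul(add(Z, mul(Z, SSSZ)), SSSZ))))))))
  step 17: S(S(S(S(S(S(S(add(SSZ, mul(add(Z, mul(Z, SSSZ)), SSSZ)))))))))
  step 18: S(S(S(S(S(S(S(S(add(SZ, mul(add(Z, mul(Z, SSSZ)), SSSZ))))))))))
  step 19: S(S(S(S(S(S(S(S(S(add(Z, mul(add(Z, mul(Z, SSSZ)), SSSZ)))))))))))
  step 20: S(S(S(S(S(S(S(S(S(mul(add(Z, mul(Z, SSSZ)), SSSZ))))))))))
  step 21: S(S(S(S(S(S(S(S(S(mul(mul(Z, SSSZ), SSSZ))))))))))
  step 22: S(S(S(S(S(S(S(S(S(mul(Z, SSSZ))))))))))
  step 23: S^9(Z)

Answer: normal form = S^9(Z)  (in 23 steps)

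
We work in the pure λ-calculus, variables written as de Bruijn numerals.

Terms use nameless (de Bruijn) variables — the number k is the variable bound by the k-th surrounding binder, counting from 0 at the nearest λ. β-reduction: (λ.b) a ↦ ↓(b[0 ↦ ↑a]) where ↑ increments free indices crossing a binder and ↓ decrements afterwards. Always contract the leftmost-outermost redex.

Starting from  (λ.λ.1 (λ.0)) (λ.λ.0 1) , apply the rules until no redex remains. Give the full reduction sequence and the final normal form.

  start: (λ.λ.1 (λ.0)) (λ.λ.0 1)
  [1] λ.(λ.λ.0 1) (λ.0)
  [2] λ.λ.0 (λ.0)

Answer: normal form = λ.λ.0 (λ.0)  (in 2 steps)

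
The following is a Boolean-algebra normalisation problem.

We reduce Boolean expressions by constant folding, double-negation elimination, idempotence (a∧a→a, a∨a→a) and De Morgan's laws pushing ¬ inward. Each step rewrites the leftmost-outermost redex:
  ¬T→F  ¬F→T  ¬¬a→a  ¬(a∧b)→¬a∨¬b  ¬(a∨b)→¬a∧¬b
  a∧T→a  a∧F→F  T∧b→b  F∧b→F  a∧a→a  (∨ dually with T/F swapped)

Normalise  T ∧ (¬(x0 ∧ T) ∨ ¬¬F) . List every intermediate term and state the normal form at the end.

Answer: normal form = ¬x0  (in 6 steps)

Working:
  start: T ∧ (¬(x0 ∧ T) ∨ ¬¬F)
  step 1: ¬(x0 ∧ T) ∨ ¬¬F
  step 2: (¬x0 ∨ ¬T) ∨ ¬¬F
  step 3: (¬x0 ∨ F) ∨ ¬¬F
  step 4: ¬x0 ∨ ¬¬F
  step 5: ¬x0 ∨ F
  step 6: ¬x0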